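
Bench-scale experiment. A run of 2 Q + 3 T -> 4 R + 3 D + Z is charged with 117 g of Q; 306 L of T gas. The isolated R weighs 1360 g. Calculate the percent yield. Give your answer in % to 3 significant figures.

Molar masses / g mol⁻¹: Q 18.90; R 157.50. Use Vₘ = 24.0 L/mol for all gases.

n(Q) = 117.0 / 18.90 = 6.190 mol
n(T) = 306.0 / 24.0 = 12.75 mol
n/ν for Q = 6.190/2 = 3.095
n/ν for T = 12.75/3 = 4.250
Smallest n/ν is Q → limiting reagent.
theoretical n(R) = (4/2) × 6.190 = 12.38 mol → 1950 g
% yield = 1360 / 1950 × 100 = 69.74 %

69.7 %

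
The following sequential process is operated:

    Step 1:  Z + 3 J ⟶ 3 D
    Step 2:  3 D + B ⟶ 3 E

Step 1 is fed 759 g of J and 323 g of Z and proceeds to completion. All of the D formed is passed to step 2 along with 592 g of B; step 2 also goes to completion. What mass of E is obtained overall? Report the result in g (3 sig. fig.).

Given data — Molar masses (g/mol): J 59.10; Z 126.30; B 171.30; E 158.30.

1210 g

Step 1:
n(J) = 759.0 / 59.10 = 12.84 mol
n(Z) = 323.0 / 126.30 = 2.557 mol
n/ν for J = 12.84/3 = 4.280
n/ν for Z = 2.557/1 = 2.557
Smallest n/ν is Z → limiting reagent.
n(D) produced = (3/1) × 2.557 = 7.671 mol
Step 2:
n(D) available = 7.671 mol
n(B) = 592.0 / 171.30 = 3.456 mol
n/ν for D = 7.671/3 = 2.557
n/ν for B = 3.456/1 = 3.456
Smallest n/ν is D → limiting reagent.
n(E) = (3/3) × 7.671 = 7.671 mol
mass = 7.671 × 158.30 = 1214 g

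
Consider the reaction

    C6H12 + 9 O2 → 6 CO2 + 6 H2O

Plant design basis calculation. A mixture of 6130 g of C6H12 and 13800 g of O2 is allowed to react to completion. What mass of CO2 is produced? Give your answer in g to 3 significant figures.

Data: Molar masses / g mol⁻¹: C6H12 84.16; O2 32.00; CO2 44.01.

n(C6H12) = 6130 / 84.16 = 72.84 mol
n(O2) = 13800 / 32.00 = 431.3 mol
n/ν for C6H12 = 72.84/1 = 72.84
n/ν for O2 = 431.3/9 = 47.92
Smallest n/ν is O2 → limiting reagent.
n(CO2) = (6/9) × 431.3 = 287.5 mol
mass = 287.5 × 44.01 = 12650 g

12700 g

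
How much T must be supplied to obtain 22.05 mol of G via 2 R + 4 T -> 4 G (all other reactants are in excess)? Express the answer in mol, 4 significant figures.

22.05 mol

n(G) = 22.05 mol
n(T) = (4/4) × 22.05 = 22.05 mol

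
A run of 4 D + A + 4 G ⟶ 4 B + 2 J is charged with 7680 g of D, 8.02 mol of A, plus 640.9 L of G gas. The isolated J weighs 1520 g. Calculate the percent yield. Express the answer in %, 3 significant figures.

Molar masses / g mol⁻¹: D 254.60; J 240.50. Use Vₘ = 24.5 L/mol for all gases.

48.3 %

n(D) = 7680 / 254.60 = 30.16 mol
n(A) = 8.020 mol
n(G) = 640.9 / 24.5 = 26.16 mol
n/ν for D = 30.16/4 = 7.540
n/ν for A = 8.020/1 = 8.020
n/ν for G = 26.16/4 = 6.540
Smallest n/ν is G → limiting reagent.
theoretical n(J) = (2/4) × 26.16 = 13.08 mol → 3146 g
% yield = 1520 / 3146 × 100 = 48.32 %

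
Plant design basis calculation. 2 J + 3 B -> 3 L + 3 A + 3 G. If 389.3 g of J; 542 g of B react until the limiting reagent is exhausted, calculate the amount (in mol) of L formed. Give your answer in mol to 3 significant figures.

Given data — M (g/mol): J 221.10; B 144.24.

2.64 mol

n(J) = 389.3 / 221.10 = 1.761 mol
n(B) = 542.0 / 144.24 = 3.758 mol
n/ν for J = 1.761/2 = 0.8805
n/ν for B = 3.758/3 = 1.253
Smallest n/ν is J → limiting reagent.
n(L) = (3/2) × 1.761 = 2.642 mol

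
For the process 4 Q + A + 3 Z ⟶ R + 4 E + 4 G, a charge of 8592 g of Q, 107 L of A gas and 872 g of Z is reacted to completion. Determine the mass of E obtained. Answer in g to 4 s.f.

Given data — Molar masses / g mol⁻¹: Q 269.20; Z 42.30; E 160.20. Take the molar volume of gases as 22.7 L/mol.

3021 g

n(Q) = 8592 / 269.20 = 31.92 mol
n(A) = 107.0 / 22.7 = 4.714 mol
n(Z) = 872.0 / 42.30 = 20.61 mol
n/ν for Q = 31.92/4 = 7.980
n/ν for A = 4.714/1 = 4.714
n/ν for Z = 20.61/3 = 6.870
Smallest n/ν is A → limiting reagent.
n(E) = (4/1) × 4.714 = 18.86 mol
mass = 18.86 × 160.20 = 3021 g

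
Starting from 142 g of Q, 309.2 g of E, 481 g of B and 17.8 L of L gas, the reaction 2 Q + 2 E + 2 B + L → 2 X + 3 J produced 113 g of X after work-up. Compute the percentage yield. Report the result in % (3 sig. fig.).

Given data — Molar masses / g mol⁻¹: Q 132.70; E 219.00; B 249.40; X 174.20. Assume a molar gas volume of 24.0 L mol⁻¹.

n(Q) = 142.0 / 132.70 = 1.070 mol
n(E) = 309.2 / 219.00 = 1.412 mol
n(B) = 481.0 / 249.40 = 1.929 mol
n(L) = 17.80 / 24.0 = 0.7417 mol
n/ν → Q: 0.5350, E: 0.7060, B: 0.9645, L: 0.7417; Q is limiting.
theoretical n(X) = (2/2) × 1.070 = 1.070 mol → 186.4 g
% yield = 113 / 186.4 × 100 = 60.62 %

60.6 %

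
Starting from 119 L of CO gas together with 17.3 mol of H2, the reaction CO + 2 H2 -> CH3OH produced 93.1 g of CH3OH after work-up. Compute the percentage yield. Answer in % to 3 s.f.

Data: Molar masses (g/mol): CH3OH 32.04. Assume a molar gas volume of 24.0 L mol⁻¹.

58.6 %

n(CO) = 119.0 / 24.0 = 4.958 mol
n(H2) = 17.30 mol
n/ν for CO = 4.958/1 = 4.958
n/ν for H2 = 17.30/2 = 8.650
Smallest n/ν is CO → limiting reagent.
theoretical n(CH3OH) = (1/1) × 4.958 = 4.958 mol → 158.9 g
% yield = 93.1 / 158.9 × 100 = 58.59 %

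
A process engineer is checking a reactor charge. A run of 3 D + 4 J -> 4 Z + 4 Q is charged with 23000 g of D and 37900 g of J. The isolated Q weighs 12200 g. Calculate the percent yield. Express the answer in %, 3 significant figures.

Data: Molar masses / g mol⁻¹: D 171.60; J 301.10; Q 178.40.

54.3 %

n(D) = 23000 / 171.60 = 134.0 mol
n(J) = 37900 / 301.10 = 125.9 mol
n/ν for D = 134.0/3 = 44.67
n/ν for J = 125.9/4 = 31.48
Smallest n/ν is J → limiting reagent.
theoretical n(Q) = (4/4) × 125.9 = 125.9 mol → 22460 g
% yield = 12200 / 22460 × 100 = 54.32 %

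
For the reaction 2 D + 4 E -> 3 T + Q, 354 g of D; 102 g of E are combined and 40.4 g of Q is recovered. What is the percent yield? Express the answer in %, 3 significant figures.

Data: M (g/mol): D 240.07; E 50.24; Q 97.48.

81.7 %

n(D) = 354.0 / 240.07 = 1.475 mol
n(E) = 102.0 / 50.24 = 2.030 mol
n/ν for D = 1.475/2 = 0.7375
n/ν for E = 2.030/4 = 0.5075
Smallest n/ν is E → limiting reagent.
theoretical n(Q) = (1/4) × 2.030 = 0.5075 mol → 49.47 g
% yield = 40.4 / 49.47 × 100 = 81.67 %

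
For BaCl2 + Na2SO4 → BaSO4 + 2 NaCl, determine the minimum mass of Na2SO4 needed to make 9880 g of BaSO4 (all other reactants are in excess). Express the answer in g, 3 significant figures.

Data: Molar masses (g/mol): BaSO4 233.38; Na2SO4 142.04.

n(BaSO4) = 9880 / 233.38 = 42.33 mol
n(Na2SO4) = (1/1) × 42.33 = 42.33 mol
mass = 42.33 × 142.04 = 6013 g

6010 g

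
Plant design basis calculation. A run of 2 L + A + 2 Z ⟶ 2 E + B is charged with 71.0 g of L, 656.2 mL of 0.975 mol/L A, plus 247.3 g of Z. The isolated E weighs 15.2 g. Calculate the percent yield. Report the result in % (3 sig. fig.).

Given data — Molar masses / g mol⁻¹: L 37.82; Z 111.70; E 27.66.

n(L) = 71.00 / 37.82 = 1.877 mol
n(A) = 0.975 × 656.2/1000 = 0.6398 mol
n(Z) = 247.3 / 111.70 = 2.214 mol
n/ν for L = 1.877/2 = 0.9385
n/ν for A = 0.6398/1 = 0.6398
n/ν for Z = 2.214/2 = 1.107
Smallest n/ν is A → limiting reagent.
theoretical n(E) = (2/1) × 0.6398 = 1.280 mol → 35.40 g
% yield = 15.2 / 35.40 × 100 = 42.94 %

42.9 %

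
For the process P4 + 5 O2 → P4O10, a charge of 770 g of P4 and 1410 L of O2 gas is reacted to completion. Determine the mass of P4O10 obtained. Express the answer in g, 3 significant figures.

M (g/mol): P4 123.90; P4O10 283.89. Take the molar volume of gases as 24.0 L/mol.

n(P4) = 770.0 / 123.90 = 6.215 mol
n(O2) = 1410 / 24.0 = 58.75 mol
n/ν for P4 = 6.215/1 = 6.215
n/ν for O2 = 58.75/5 = 11.75
Smallest n/ν is P4 → limiting reagent.
n(P4O10) = (1/1) × 6.215 = 6.215 mol
mass = 6.215 × 283.89 = 1764 g

1760 g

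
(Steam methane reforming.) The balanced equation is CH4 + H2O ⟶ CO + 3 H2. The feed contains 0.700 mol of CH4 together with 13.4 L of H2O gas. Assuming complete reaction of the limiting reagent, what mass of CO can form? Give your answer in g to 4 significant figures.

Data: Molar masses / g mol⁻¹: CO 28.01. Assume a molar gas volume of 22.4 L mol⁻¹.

16.76 g

n(CH4) = 0.7000 mol
n(H2O) = 13.40 / 22.4 = 0.5982 mol
n/ν → CH4: 0.7000, H2O: 0.5982; H2O is limiting.
n(CO) = (1/1) × 0.5982 = 0.5982 mol
mass = 0.5982 × 28.01 = 16.76 g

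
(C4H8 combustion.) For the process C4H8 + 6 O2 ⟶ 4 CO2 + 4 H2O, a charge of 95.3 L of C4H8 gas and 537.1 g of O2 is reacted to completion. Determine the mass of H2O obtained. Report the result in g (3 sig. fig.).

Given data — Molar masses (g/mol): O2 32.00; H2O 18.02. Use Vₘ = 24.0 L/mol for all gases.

n(C4H8) = 95.30 / 24.0 = 3.971 mol
n(O2) = 537.1 / 32.00 = 16.78 mol
n/ν for C4H8 = 3.971/1 = 3.971
n/ν for O2 = 16.78/6 = 2.797
Smallest n/ν is O2 → limiting reagent.
n(H2O) = (4/6) × 16.78 = 11.19 mol
mass = 11.19 × 18.02 = 201.6 g

202 g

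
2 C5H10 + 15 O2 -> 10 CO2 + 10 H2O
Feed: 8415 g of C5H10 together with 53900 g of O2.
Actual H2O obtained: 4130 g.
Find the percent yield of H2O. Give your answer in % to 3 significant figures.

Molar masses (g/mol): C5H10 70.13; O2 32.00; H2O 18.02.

38.2 %

n(C5H10) = 8415 / 70.13 = 120.0 mol
n(O2) = 53900 / 32.00 = 1684 mol
n/ν for C5H10 = 120.0/2 = 60.00
n/ν for O2 = 1684/15 = 112.3
Smallest n/ν is C5H10 → limiting reagent.
theoretical n(H2O) = (10/2) × 120.0 = 600.0 mol → 10810 g
% yield = 4130 / 10810 × 100 = 38.21 %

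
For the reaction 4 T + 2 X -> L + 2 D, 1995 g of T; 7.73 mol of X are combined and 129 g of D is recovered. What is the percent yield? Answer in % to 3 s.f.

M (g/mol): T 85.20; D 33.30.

50.1 %

n(T) = 1995 / 85.20 = 23.42 mol
n(X) = 7.730 mol
n/ν for T = 23.42/4 = 5.855
n/ν for X = 7.730/2 = 3.865
Smallest n/ν is X → limiting reagent.
theoretical n(D) = (2/2) × 7.730 = 7.730 mol → 257.4 g
% yield = 129 / 257.4 × 100 = 50.12 %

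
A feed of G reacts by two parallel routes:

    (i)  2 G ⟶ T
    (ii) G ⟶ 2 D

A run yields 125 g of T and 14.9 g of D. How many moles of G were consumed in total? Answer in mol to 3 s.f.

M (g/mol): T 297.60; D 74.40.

n(T) = 125 / 297.60 = 0.4200 mol
n(D) = 14.9 / 74.40 = 0.2003 mol
n(G) via (i) = (2/1)×0.4200 = 0.8400 mol
n(G) via (ii) = (1/2)×0.2003 = 0.1002 mol
total n(G) = 0.8400 + 0.1002 = 0.9402 mol

0.940 mol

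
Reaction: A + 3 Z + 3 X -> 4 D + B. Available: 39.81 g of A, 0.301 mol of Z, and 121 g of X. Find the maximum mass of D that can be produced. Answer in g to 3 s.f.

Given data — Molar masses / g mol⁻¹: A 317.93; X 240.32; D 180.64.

72.5 g

n(A) = 39.81 / 317.93 = 0.1252 mol
n(Z) = 0.3010 mol
n(X) = 121.0 / 240.32 = 0.5035 mol
n/ν for A = 0.1252/1 = 0.1252
n/ν for Z = 0.3010/3 = 0.1003
n/ν for X = 0.5035/3 = 0.1678
Smallest n/ν is Z → limiting reagent.
n(D) = (4/3) × 0.3010 = 0.4013 mol
mass = 0.4013 × 180.64 = 72.49 g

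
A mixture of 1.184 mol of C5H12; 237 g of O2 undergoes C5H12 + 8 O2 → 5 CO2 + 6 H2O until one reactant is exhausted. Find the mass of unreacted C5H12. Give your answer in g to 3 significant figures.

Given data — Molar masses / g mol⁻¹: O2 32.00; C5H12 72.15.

18.6 g

n(C5H12) = 1.184 mol
n(O2) = 237.0 / 32.00 = 7.406 mol
n/ν → C5H12: 1.184, O2: 0.9258; O2 is limiting.
C5H12 consumed = (1/8) × 7.406 = 0.9258 mol
C5H12 remaining = 1.184 − 0.9258 = 0.2582 mol
mass = 0.2582 × 72.15 = 18.63 g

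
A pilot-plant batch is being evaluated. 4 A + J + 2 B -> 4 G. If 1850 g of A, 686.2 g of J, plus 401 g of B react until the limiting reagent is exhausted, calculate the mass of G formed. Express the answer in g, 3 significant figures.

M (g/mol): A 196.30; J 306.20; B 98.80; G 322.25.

2620 g

n(A) = 1850 / 196.30 = 9.424 mol
n(J) = 686.2 / 306.20 = 2.241 mol
n(B) = 401.0 / 98.80 = 4.059 mol
n/ν for A = 9.424/4 = 2.356
n/ν for J = 2.241/1 = 2.241
n/ν for B = 4.059/2 = 2.030
Smallest n/ν is B → limiting reagent.
n(G) = (4/2) × 4.059 = 8.118 mol
mass = 8.118 × 322.25 = 2616 g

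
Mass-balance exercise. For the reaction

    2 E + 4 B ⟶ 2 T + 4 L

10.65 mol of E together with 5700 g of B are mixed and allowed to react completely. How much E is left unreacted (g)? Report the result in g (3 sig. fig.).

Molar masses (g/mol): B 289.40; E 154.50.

n(E) = 10.65 mol
n(B) = 5700 / 289.40 = 19.70 mol
n/ν for E = 10.65/2 = 5.325
n/ν for B = 19.70/4 = 4.925
Smallest n/ν is B → limiting reagent.
E consumed = (2/4) × 19.70 = 9.850 mol
E remaining = 10.65 − 9.850 = 0.8000 mol
mass = 0.8000 × 154.50 = 123.6 g

124 g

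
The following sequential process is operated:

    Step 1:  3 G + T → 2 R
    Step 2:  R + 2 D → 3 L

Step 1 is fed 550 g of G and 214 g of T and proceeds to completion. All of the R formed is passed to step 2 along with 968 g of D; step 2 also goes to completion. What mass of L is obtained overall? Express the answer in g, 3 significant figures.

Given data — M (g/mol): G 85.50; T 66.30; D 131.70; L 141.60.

1560 g

Step 1:
n(G) = 550.0 / 85.50 = 6.433 mol
n(T) = 214.0 / 66.30 = 3.228 mol
n/ν for G = 6.433/3 = 2.144
n/ν for T = 3.228/1 = 3.228
Smallest n/ν is G → limiting reagent.
n(R) produced = (2/3) × 6.433 = 4.289 mol
Step 2:
n(R) available = 4.289 mol
n(D) = 968.0 / 131.70 = 7.350 mol
n/ν for R = 4.289/1 = 4.289
n/ν for D = 7.350/2 = 3.675
Smallest n/ν is D → limiting reagent.
n(L) = (3/2) × 7.350 = 11.03 mol
mass = 11.03 × 141.60 = 1562 g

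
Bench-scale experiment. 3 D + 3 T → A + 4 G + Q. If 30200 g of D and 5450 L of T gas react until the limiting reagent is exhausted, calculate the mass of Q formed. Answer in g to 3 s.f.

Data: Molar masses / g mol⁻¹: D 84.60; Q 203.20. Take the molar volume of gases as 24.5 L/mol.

n(D) = 30200 / 84.60 = 357.0 mol
n(T) = 5450 / 24.5 = 222.4 mol
n/ν for D = 357.0/3 = 119.0
n/ν for T = 222.4/3 = 74.13
Smallest n/ν is T → limiting reagent.
n(Q) = (1/3) × 222.4 = 74.13 mol
mass = 74.13 × 203.20 = 15060 g

15100 g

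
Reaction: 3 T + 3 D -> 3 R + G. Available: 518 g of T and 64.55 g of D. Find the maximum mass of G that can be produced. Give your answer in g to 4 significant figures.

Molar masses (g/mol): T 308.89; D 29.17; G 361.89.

202.3 g

n(T) = 518.0 / 308.89 = 1.677 mol
n(D) = 64.55 / 29.17 = 2.213 mol
n/ν for T = 1.677/3 = 0.5590
n/ν for D = 2.213/3 = 0.7377
Smallest n/ν is T → limiting reagent.
n(G) = (1/3) × 1.677 = 0.5590 mol
mass = 0.5590 × 361.89 = 202.3 g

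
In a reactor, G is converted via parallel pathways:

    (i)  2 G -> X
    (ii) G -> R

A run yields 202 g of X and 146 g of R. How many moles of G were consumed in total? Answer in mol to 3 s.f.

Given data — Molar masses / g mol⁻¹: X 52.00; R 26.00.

n(X) = 202 / 52.00 = 3.885 mol
n(R) = 146 / 26.00 = 5.615 mol
n(G) via (i) = (2/1)×3.885 = 7.770 mol
n(G) via (ii) = (1/1)×5.615 = 5.615 mol
total n(G) = 7.770 + 5.615 = 13.39 mol

13.4 mol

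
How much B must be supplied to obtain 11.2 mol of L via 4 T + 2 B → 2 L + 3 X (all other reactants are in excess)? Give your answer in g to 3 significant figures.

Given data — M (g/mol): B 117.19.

1310 g

n(L) = 11.20 mol
n(B) = (2/2) × 11.20 = 11.20 mol
mass = 11.20 × 117.19 = 1313 g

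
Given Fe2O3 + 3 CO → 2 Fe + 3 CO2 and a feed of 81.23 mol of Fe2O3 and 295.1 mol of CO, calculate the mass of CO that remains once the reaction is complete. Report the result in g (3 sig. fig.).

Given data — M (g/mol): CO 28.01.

1440 g

n(Fe2O3) = 81.23 mol
n(CO) = 295.1 mol
n/ν for Fe2O3 = 81.23/1 = 81.23
n/ν for CO = 295.1/3 = 98.37
Smallest n/ν is Fe2O3 → limiting reagent.
CO consumed = (3/1) × 81.23 = 243.7 mol
CO remaining = 295.1 − 243.7 = 51.40 mol
mass = 51.40 × 28.01 = 1440 g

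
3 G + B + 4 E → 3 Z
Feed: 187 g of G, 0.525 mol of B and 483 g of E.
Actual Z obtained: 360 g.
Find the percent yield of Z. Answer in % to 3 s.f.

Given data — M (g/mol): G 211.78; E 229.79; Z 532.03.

n(G) = 187.0 / 211.78 = 0.8830 mol
n(B) = 0.5250 mol
n(E) = 483.0 / 229.79 = 2.102 mol
n/ν → G: 0.2943, B: 0.5250, E: 0.5255; G is limiting.
theoretical n(Z) = (3/3) × 0.8830 = 0.8830 mol → 469.8 g
% yield = 360 / 469.8 × 100 = 76.63 %

76.6 %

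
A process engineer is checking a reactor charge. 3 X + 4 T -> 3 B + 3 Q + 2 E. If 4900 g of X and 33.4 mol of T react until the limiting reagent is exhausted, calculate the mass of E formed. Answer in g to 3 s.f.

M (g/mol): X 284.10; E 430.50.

4950 g

n(X) = 4900 / 284.10 = 17.25 mol
n(T) = 33.40 mol
n/ν for X = 17.25/3 = 5.750
n/ν for T = 33.40/4 = 8.350
Smallest n/ν is X → limiting reagent.
n(E) = (2/3) × 17.25 = 11.50 mol
mass = 11.50 × 430.50 = 4951 g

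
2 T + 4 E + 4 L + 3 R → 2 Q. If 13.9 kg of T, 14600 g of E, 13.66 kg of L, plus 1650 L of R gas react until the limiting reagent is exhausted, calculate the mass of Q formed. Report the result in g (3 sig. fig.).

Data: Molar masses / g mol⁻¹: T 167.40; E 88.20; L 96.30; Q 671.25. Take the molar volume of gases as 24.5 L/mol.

30100 g

n(T) = 13.90×1000 / 167.40 = 83.03 mol
n(E) = 14600 / 88.20 = 165.5 mol
n(L) = 13.66×1000 / 96.30 = 141.8 mol
n(R) = 1650 / 24.5 = 67.35 mol
n/ν for T = 83.03/2 = 41.52
n/ν for E = 165.5/4 = 41.38
n/ν for L = 141.8/4 = 35.45
n/ν for R = 67.35/3 = 22.45
Smallest n/ν is R → limiting reagent.
n(Q) = (2/3) × 67.35 = 44.90 mol
mass = 44.90 × 671.25 = 30140 g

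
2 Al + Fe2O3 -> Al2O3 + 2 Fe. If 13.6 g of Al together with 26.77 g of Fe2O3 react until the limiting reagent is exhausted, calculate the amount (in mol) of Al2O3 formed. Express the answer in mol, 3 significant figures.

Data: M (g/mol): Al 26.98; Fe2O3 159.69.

0.168 mol

n(Al) = 13.60 / 26.98 = 0.5041 mol
n(Fe2O3) = 26.77 / 159.69 = 0.1676 mol
n/ν for Al = 0.5041/2 = 0.2521
n/ν for Fe2O3 = 0.1676/1 = 0.1676
Smallest n/ν is Fe2O3 → limiting reagent.
n(Al2O3) = (1/1) × 0.1676 = 0.1676 mol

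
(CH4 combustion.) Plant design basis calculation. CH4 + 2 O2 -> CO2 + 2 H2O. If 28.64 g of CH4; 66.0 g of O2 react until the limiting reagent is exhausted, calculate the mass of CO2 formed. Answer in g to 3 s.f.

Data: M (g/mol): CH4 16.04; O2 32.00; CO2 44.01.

n(CH4) = 28.64 / 16.04 = 1.786 mol
n(O2) = 66.00 / 32.00 = 2.063 mol
n/ν → CH4: 1.786, O2: 1.032; O2 is limiting.
n(CO2) = (1/2) × 2.063 = 1.032 mol
mass = 1.032 × 44.01 = 45.42 g

45.4 g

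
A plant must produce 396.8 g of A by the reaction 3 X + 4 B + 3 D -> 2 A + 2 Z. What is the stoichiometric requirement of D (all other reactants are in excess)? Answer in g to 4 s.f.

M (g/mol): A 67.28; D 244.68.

n(A) = 396.8 / 67.28 = 5.898 mol
n(D) = (3/2) × 5.898 = 8.847 mol
mass = 8.847 × 244.68 = 2165 g

2165 g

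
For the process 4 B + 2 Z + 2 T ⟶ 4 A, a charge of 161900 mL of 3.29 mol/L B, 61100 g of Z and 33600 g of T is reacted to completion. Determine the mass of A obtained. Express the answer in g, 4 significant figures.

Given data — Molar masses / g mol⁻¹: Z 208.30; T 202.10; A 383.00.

n(B) = 3.29 × 161900/1000 = 532.7 mol
n(Z) = 61100 / 208.30 = 293.3 mol
n(T) = 33600 / 202.10 = 166.3 mol
n/ν → B: 133.2, Z: 146.7, T: 83.15; T is limiting.
n(A) = (4/2) × 166.3 = 332.6 mol
mass = 332.6 × 383.00 = 127400 g

127400 g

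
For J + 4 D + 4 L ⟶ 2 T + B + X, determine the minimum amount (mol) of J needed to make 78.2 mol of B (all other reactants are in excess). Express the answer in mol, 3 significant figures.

n(B) = 78.20 mol
n(J) = (1/1) × 78.20 = 78.20 mol

78.2 mol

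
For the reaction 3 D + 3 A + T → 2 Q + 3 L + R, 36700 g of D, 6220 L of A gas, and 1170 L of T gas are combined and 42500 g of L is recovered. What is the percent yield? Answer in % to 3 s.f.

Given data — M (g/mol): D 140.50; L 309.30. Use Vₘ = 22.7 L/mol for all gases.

88.9 %

n(D) = 36700 / 140.50 = 261.2 mol
n(A) = 6220 / 22.7 = 274.0 mol
n(T) = 1170 / 22.7 = 51.54 mol
n/ν → D: 87.07, A: 91.33, T: 51.54; T is limiting.
theoretical n(L) = (3/1) × 51.54 = 154.6 mol → 47820 g
% yield = 42500 / 47820 × 100 = 88.87 %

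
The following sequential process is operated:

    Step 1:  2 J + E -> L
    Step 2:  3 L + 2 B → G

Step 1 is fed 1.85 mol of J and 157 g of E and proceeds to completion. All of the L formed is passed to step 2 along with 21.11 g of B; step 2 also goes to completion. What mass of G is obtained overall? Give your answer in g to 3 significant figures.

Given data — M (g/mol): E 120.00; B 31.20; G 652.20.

Step 1:
n(J) = 1.850 mol
n(E) = 157.0 / 120.00 = 1.308 mol
n/ν → J: 0.9250, E: 1.308; J is limiting.
n(L) produced = (1/2) × 1.850 = 0.9250 mol
Step 2:
n(L) available = 0.9250 mol
n(B) = 21.11 / 31.20 = 0.6766 mol
n/ν → L: 0.3083, B: 0.3383; L is limiting.
n(G) = (1/3) × 0.9250 = 0.3083 mol
mass = 0.3083 × 652.20 = 201.1 g

201 g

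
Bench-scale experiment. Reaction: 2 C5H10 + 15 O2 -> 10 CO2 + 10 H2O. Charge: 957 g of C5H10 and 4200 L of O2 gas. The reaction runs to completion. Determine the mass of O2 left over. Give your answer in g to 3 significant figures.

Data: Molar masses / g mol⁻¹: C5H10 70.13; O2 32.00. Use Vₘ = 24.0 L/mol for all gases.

2320 g

n(C5H10) = 957.0 / 70.13 = 13.65 mol
n(O2) = 4200 / 24.0 = 175.0 mol
n/ν → C5H10: 6.825, O2: 11.67; C5H10 is limiting.
O2 consumed = (15/2) × 13.65 = 102.4 mol
O2 remaining = 175.0 − 102.4 = 72.60 mol
mass = 72.60 × 32.00 = 2323 g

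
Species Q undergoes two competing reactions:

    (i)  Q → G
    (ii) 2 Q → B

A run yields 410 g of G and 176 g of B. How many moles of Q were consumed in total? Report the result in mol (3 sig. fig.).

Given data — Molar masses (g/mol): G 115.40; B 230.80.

n(G) = 410 / 115.40 = 3.553 mol
n(B) = 176 / 230.80 = 0.7626 mol
n(Q) via (i) = (1/1)×3.553 = 3.553 mol
n(Q) via (ii) = (2/1)×0.7626 = 1.525 mol
total n(Q) = 3.553 + 1.525 = 5.078 mol

5.08 mol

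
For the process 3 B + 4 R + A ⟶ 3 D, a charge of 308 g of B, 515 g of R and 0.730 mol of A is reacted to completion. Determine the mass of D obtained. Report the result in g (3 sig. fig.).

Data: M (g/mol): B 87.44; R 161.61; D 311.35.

682 g

n(B) = 308.0 / 87.44 = 3.522 mol
n(R) = 515.0 / 161.61 = 3.187 mol
n(A) = 0.7300 mol
n/ν for B = 3.522/3 = 1.174
n/ν for R = 3.187/4 = 0.7968
n/ν for A = 0.7300/1 = 0.7300
Smallest n/ν is A → limiting reagent.
n(D) = (3/1) × 0.7300 = 2.190 mol
mass = 2.190 × 311.35 = 681.9 g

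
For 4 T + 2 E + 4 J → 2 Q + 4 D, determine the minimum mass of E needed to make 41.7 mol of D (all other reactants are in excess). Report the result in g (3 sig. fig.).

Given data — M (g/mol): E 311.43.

n(D) = 41.70 mol
n(E) = (2/4) × 41.70 = 20.85 mol
mass = 20.85 × 311.43 = 6493 g

6490 g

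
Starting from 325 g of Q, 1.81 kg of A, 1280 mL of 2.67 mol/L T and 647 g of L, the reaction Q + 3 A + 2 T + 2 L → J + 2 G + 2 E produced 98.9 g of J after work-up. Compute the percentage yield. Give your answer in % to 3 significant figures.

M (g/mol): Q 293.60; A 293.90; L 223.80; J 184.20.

n(Q) = 325.0 / 293.60 = 1.107 mol
n(A) = 1.810×1000 / 293.90 = 6.159 mol
n(T) = 2.67 × 1280/1000 = 3.418 mol
n(L) = 647.0 / 223.80 = 2.891 mol
n/ν for Q = 1.107/1 = 1.107
n/ν for A = 6.159/3 = 2.053
n/ν for T = 3.418/2 = 1.709
n/ν for L = 2.891/2 = 1.446
Smallest n/ν is Q → limiting reagent.
theoretical n(J) = (1/1) × 1.107 = 1.107 mol → 203.9 g
% yield = 98.9 / 203.9 × 100 = 48.50 %

48.5 %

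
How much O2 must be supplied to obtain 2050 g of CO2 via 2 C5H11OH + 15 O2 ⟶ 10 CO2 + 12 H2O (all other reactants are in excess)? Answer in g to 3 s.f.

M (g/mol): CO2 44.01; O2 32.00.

n(CO2) = 2050 / 44.01 = 46.58 mol
n(O2) = (15/10) × 46.58 = 69.87 mol
mass = 69.87 × 32.00 = 2236 g

2240 g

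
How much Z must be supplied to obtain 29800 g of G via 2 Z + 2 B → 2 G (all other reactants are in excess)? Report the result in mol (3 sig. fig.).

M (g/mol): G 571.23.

n(G) = 29800 / 571.23 = 52.17 mol
n(Z) = (2/2) × 52.17 = 52.17 mol

52.2 mol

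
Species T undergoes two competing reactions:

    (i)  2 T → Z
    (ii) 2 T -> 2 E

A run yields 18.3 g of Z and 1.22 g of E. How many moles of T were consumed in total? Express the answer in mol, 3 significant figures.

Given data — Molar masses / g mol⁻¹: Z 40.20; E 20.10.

n(Z) = 18.3 / 40.20 = 0.4552 mol
n(E) = 1.22 / 20.10 = 0.06070 mol
n(T) via (i) = (2/1)×0.4552 = 0.9104 mol
n(T) via (ii) = (2/2)×0.06070 = 0.06070 mol
total n(T) = 0.9104 + 0.06070 = 0.9711 mol

0.971 mol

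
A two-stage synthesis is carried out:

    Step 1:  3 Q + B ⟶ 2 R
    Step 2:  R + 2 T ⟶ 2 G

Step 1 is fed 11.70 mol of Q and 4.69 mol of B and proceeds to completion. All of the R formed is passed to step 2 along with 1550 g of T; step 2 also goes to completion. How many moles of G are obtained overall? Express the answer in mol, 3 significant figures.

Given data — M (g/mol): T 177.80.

Step 1:
n(Q) = 11.70 mol
n(B) = 4.690 mol
n/ν for Q = 11.70/3 = 3.900
n/ν for B = 4.690/1 = 4.690
Smallest n/ν is Q → limiting reagent.
n(R) produced = (2/3) × 11.70 = 7.800 mol
Step 2:
n(R) available = 7.800 mol
n(T) = 1550 / 177.80 = 8.718 mol
n/ν for R = 7.800/1 = 7.800
n/ν for T = 8.718/2 = 4.359
Smallest n/ν is T → limiting reagent.
n(G) = (2/2) × 8.718 = 8.718 mol

8.72 mol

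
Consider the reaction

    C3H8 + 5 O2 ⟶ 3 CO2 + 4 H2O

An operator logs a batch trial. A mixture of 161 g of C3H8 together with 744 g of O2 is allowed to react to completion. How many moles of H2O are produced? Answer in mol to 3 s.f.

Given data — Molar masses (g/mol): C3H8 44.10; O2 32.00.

14.6 mol

n(C3H8) = 161.0 / 44.10 = 3.651 mol
n(O2) = 744.0 / 32.00 = 23.25 mol
n/ν → C3H8: 3.651, O2: 4.650; C3H8 is limiting.
n(H2O) = (4/1) × 3.651 = 14.60 mol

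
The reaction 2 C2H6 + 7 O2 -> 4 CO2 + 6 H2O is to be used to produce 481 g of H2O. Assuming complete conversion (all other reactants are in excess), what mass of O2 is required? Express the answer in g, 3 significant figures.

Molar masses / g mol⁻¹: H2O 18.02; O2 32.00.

n(H2O) = 481 / 18.02 = 26.69 mol
n(O2) = (7/6) × 26.69 = 31.14 mol
mass = 31.14 × 32.00 = 996.5 g

997 g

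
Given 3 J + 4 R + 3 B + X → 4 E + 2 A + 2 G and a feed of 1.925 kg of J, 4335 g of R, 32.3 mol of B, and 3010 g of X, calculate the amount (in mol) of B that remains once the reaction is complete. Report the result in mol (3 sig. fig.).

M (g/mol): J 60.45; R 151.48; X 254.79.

n(J) = 1.925×1000 / 60.45 = 31.84 mol
n(R) = 4335 / 151.48 = 28.62 mol
n(B) = 32.30 mol
n(X) = 3010 / 254.79 = 11.81 mol
n/ν for J = 31.84/3 = 10.61
n/ν for R = 28.62/4 = 7.155
n/ν for B = 32.30/3 = 10.77
n/ν for X = 11.81/1 = 11.81
Smallest n/ν is R → limiting reagent.
B consumed = (3/4) × 28.62 = 21.47 mol
B remaining = 32.30 − 21.47 = 10.83 mol

10.8 mol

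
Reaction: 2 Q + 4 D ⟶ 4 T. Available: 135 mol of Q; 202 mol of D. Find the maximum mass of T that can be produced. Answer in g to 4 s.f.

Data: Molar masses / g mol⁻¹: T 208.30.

n(Q) = 135.0 mol
n(D) = 202.0 mol
n/ν → Q: 67.50, D: 50.50; D is limiting.
n(T) = (4/4) × 202.0 = 202.0 mol
mass = 202.0 × 208.30 = 42080 g

42080 g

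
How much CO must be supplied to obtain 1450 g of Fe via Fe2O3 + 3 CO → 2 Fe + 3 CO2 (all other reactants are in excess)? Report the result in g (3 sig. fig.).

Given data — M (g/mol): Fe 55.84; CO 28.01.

n(Fe) = 1450 / 55.84 = 25.97 mol
n(CO) = (3/2) × 25.97 = 38.96 mol
mass = 38.96 × 28.01 = 1091 g

1090 g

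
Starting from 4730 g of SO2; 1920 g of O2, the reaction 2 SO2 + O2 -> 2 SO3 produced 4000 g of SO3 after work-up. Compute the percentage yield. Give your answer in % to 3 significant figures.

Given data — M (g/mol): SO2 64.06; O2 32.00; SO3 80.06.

67.7 %

n(SO2) = 4730 / 64.06 = 73.84 mol
n(O2) = 1920 / 32.00 = 60.00 mol
n/ν for SO2 = 73.84/2 = 36.92
n/ν for O2 = 60.00/1 = 60.00
Smallest n/ν is SO2 → limiting reagent.
theoretical n(SO3) = (2/2) × 73.84 = 73.84 mol → 5912 g
% yield = 4000 / 5912 × 100 = 67.66 %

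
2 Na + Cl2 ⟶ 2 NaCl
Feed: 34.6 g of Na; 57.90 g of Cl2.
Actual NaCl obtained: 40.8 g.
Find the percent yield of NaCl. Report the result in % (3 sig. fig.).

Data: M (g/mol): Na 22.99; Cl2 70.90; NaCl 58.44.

n(Na) = 34.60 / 22.99 = 1.505 mol
n(Cl2) = 57.90 / 70.90 = 0.8166 mol
n/ν → Na: 0.7525, Cl2: 0.8166; Na is limiting.
theoretical n(NaCl) = (2/2) × 1.505 = 1.505 mol → 87.95 g
% yield = 40.8 / 87.95 × 100 = 46.39 %

46.4 %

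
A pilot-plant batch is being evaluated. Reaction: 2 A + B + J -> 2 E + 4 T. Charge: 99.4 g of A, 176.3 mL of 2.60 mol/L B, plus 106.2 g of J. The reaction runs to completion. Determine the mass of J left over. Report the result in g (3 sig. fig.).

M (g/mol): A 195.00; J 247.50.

n(A) = 99.40 / 195.00 = 0.5097 mol
n(B) = 2.60 × 176.3/1000 = 0.4584 mol
n(J) = 106.2 / 247.50 = 0.4291 mol
n/ν for A = 0.5097/2 = 0.2549
n/ν for B = 0.4584/1 = 0.4584
n/ν for J = 0.4291/1 = 0.4291
Smallest n/ν is A → limiting reagent.
J consumed = (1/2) × 0.5097 = 0.2549 mol
J remaining = 0.4291 − 0.2549 = 0.1742 mol
mass = 0.1742 × 247.50 = 43.11 g

43.1 g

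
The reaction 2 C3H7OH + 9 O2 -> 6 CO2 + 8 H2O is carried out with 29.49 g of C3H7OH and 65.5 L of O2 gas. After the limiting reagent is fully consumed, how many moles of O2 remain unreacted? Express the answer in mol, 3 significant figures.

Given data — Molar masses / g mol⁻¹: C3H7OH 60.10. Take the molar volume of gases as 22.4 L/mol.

0.716 mol

n(C3H7OH) = 29.49 / 60.10 = 0.4907 mol
n(O2) = 65.50 / 22.4 = 2.924 mol
n/ν → C3H7OH: 0.2454, O2: 0.3249; C3H7OH is limiting.
O2 consumed = (9/2) × 0.4907 = 2.208 mol
O2 remaining = 2.924 − 2.208 = 0.7160 mol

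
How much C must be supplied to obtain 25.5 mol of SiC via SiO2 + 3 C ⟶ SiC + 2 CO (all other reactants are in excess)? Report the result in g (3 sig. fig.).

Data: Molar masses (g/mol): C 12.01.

n(SiC) = 25.50 mol
n(C) = (3/1) × 25.50 = 76.50 mol
mass = 76.50 × 12.01 = 918.8 g

919 g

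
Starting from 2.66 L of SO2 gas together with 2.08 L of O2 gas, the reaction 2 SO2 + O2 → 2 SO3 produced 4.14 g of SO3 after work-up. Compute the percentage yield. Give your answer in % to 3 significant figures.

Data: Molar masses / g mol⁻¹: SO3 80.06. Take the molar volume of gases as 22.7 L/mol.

44.1 %

n(SO2) = 2.660 / 22.7 = 0.1172 mol
n(O2) = 2.080 / 22.7 = 0.09163 mol
n/ν → SO2: 0.05860, O2: 0.09163; SO2 is limiting.
theoretical n(SO3) = (2/2) × 0.1172 = 0.1172 mol → 9.383 g
% yield = 4.14 / 9.383 × 100 = 44.12 %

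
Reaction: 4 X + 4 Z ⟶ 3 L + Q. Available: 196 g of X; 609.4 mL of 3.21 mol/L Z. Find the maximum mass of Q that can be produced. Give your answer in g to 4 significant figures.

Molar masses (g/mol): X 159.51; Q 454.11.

139.5 g

n(X) = 196.0 / 159.51 = 1.229 mol
n(Z) = 3.21 × 609.4/1000 = 1.956 mol
n/ν for X = 1.229/4 = 0.3073
n/ν for Z = 1.956/4 = 0.4890
Smallest n/ν is X → limiting reagent.
n(Q) = (1/4) × 1.229 = 0.3073 mol
mass = 0.3073 × 454.11 = 139.5 g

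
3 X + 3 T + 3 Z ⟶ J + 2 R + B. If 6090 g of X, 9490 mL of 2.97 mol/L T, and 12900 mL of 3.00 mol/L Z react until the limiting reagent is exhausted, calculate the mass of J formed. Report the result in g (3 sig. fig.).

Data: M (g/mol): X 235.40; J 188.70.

1630 g

n(X) = 6090 / 235.40 = 25.87 mol
n(T) = 2.97 × 9490/1000 = 28.19 mol
n(Z) = 3.00 × 12900/1000 = 38.70 mol
n/ν → X: 8.623, T: 9.397, Z: 12.90; X is limiting.
n(J) = (1/3) × 25.87 = 8.623 mol
mass = 8.623 × 188.70 = 1627 g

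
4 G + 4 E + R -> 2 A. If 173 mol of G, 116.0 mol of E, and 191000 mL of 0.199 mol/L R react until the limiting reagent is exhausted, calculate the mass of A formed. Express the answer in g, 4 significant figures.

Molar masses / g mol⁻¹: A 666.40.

38650 g

n(G) = 173.0 mol
n(E) = 116.0 mol
n(R) = 0.199 × 191000/1000 = 38.01 mol
n/ν for G = 173.0/4 = 43.25
n/ν for E = 116.0/4 = 29.00
n/ν for R = 38.01/1 = 38.01
Smallest n/ν is E → limiting reagent.
n(A) = (2/4) × 116.0 = 58.00 mol
mass = 58.00 × 666.40 = 38650 g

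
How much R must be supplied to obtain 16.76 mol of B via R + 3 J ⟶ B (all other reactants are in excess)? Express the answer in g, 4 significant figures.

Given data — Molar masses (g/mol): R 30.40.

n(B) = 16.76 mol
n(R) = (1/1) × 16.76 = 16.76 mol
mass = 16.76 × 30.40 = 509.5 g

509.5 g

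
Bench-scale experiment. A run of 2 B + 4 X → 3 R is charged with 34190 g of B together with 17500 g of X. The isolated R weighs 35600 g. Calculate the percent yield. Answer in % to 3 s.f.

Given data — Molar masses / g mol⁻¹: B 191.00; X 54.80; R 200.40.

n(B) = 34190 / 191.00 = 179.0 mol
n(X) = 17500 / 54.80 = 319.3 mol
n/ν for B = 179.0/2 = 89.50
n/ν for X = 319.3/4 = 79.83
Smallest n/ν is X → limiting reagent.
theoretical n(R) = (3/4) × 319.3 = 239.5 mol → 48000 g
% yield = 35600 / 48000 × 100 = 74.17 %

74.2 %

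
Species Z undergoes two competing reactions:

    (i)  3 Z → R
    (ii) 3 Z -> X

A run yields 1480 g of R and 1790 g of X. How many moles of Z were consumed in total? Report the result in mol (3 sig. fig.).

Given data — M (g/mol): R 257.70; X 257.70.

38.1 mol

n(R) = 1480 / 257.70 = 5.743 mol
n(X) = 1790 / 257.70 = 6.946 mol
n(Z) via (i) = (3/1)×5.743 = 17.23 mol
n(Z) via (ii) = (3/1)×6.946 = 20.84 mol
total n(Z) = 17.23 + 20.84 = 38.07 mol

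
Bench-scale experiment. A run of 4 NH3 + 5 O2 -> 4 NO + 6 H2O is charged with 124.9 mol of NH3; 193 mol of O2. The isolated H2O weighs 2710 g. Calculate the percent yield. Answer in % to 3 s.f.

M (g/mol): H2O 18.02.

n(NH3) = 124.9 mol
n(O2) = 193.0 mol
n/ν for NH3 = 124.9/4 = 31.23
n/ν for O2 = 193.0/5 = 38.60
Smallest n/ν is NH3 → limiting reagent.
theoretical n(H2O) = (6/4) × 124.9 = 187.4 mol → 3377 g
% yield = 2710 / 3377 × 100 = 80.25 %

80.3 %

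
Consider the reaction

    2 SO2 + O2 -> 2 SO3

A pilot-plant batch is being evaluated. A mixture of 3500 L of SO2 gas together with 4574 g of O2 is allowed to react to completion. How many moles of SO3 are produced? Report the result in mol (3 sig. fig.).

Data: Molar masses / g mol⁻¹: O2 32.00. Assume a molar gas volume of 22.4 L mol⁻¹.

156 mol

n(SO2) = 3500 / 22.4 = 156.3 mol
n(O2) = 4574 / 32.00 = 142.9 mol
n/ν for SO2 = 156.3/2 = 78.15
n/ν for O2 = 142.9/1 = 142.9
Smallest n/ν is SO2 → limiting reagent.
n(SO3) = (2/2) × 156.3 = 156.3 mol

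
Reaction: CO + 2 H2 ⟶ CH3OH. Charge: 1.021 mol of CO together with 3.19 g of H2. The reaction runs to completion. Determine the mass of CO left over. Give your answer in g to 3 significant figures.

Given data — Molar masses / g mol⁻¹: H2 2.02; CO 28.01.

6.48 g

n(CO) = 1.021 mol
n(H2) = 3.190 / 2.02 = 1.579 mol
n/ν for CO = 1.021/1 = 1.021
n/ν for H2 = 1.579/2 = 0.7895
Smallest n/ν is H2 → limiting reagent.
CO consumed = (1/2) × 1.579 = 0.7895 mol
CO remaining = 1.021 − 0.7895 = 0.2315 mol
mass = 0.2315 × 28.01 = 6.484 g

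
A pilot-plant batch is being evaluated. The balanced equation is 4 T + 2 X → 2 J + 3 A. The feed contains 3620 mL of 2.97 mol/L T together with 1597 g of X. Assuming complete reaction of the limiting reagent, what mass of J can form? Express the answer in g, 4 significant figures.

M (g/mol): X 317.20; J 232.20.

n(T) = 2.97 × 3620/1000 = 10.75 mol
n(X) = 1597 / 317.20 = 5.035 mol
n/ν → T: 2.688, X: 2.518; X is limiting.
n(J) = (2/2) × 5.035 = 5.035 mol
mass = 5.035 × 232.20 = 1169 g

1169 g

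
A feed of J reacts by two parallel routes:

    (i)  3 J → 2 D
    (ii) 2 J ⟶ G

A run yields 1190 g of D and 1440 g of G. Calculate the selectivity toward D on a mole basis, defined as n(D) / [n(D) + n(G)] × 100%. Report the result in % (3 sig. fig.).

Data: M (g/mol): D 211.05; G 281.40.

n(D) = 1190 / 211.05 = 5.638 mol
n(G) = 1440 / 281.40 = 5.117 mol
selectivity = 5.638/(5.638+5.117) × 100 = 52.42 %

52.4 %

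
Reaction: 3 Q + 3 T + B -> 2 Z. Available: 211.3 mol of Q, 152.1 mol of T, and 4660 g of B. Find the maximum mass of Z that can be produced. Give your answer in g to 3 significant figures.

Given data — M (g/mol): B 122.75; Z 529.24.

n(Q) = 211.3 mol
n(T) = 152.1 mol
n(B) = 4660 / 122.75 = 37.96 mol
n/ν for Q = 211.3/3 = 70.43
n/ν for T = 152.1/3 = 50.70
n/ν for B = 37.96/1 = 37.96
Smallest n/ν is B → limiting reagent.
n(Z) = (2/1) × 37.96 = 75.92 mol
mass = 75.92 × 529.24 = 40180 g

40200 g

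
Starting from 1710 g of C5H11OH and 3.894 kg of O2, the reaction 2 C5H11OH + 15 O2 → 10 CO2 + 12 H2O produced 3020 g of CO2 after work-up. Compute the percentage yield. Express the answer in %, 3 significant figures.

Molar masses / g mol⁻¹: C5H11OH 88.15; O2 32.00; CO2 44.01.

n(C5H11OH) = 1710 / 88.15 = 19.40 mol
n(O2) = 3.894×1000 / 32.00 = 121.7 mol
n/ν for C5H11OH = 19.40/2 = 9.700
n/ν for O2 = 121.7/15 = 8.113
Smallest n/ν is O2 → limiting reagent.
theoretical n(CO2) = (10/15) × 121.7 = 81.13 mol → 3571 g
% yield = 3020 / 3571 × 100 = 84.57 %

84.6 %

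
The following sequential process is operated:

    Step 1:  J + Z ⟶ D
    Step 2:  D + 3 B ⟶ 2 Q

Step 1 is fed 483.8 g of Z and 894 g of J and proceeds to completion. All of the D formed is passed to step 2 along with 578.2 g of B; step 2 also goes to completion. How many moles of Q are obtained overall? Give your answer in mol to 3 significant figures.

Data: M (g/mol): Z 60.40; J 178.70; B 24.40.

Step 1:
n(Z) = 483.8 / 60.40 = 8.010 mol
n(J) = 894.0 / 178.70 = 5.003 mol
n/ν for Z = 8.010/1 = 8.010
n/ν for J = 5.003/1 = 5.003
Smallest n/ν is J → limiting reagent.
n(D) produced = (1/1) × 5.003 = 5.003 mol
Step 2:
n(D) available = 5.003 mol
n(B) = 578.2 / 24.40 = 23.70 mol
n/ν for D = 5.003/1 = 5.003
n/ν for B = 23.70/3 = 7.900
Smallest n/ν is D → limiting reagent.
n(Q) = (2/1) × 5.003 = 10.01 mol

10.0 mol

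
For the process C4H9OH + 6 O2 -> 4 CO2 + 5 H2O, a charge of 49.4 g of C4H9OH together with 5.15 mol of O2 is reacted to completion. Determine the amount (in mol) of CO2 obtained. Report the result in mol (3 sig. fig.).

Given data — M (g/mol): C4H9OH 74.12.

2.67 mol

n(C4H9OH) = 49.40 / 74.12 = 0.6665 mol
n(O2) = 5.150 mol
n/ν for C4H9OH = 0.6665/1 = 0.6665
n/ν for O2 = 5.150/6 = 0.8583
Smallest n/ν is C4H9OH → limiting reagent.
n(CO2) = (4/1) × 0.6665 = 2.666 mol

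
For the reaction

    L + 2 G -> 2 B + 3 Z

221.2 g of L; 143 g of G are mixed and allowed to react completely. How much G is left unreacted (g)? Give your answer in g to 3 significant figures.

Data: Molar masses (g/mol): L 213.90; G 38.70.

n(L) = 221.2 / 213.90 = 1.034 mol
n(G) = 143.0 / 38.70 = 3.695 mol
n/ν for L = 1.034/1 = 1.034
n/ν for G = 3.695/2 = 1.848
Smallest n/ν is L → limiting reagent.
G consumed = (2/1) × 1.034 = 2.068 mol
G remaining = 3.695 − 2.068 = 1.627 mol
mass = 1.627 × 38.70 = 62.96 g

63.0 g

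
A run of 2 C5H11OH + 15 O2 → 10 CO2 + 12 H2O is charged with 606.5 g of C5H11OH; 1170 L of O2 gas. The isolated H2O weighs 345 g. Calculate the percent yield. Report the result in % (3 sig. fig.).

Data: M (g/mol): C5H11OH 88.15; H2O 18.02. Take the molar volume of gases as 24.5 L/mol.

n(C5H11OH) = 606.5 / 88.15 = 6.880 mol
n(O2) = 1170 / 24.5 = 47.76 mol
n/ν for C5H11OH = 6.880/2 = 3.440
n/ν for O2 = 47.76/15 = 3.184
Smallest n/ν is O2 → limiting reagent.
theoretical n(H2O) = (12/15) × 47.76 = 38.21 mol → 688.5 g
% yield = 345 / 688.5 × 100 = 50.11 %

50.1 %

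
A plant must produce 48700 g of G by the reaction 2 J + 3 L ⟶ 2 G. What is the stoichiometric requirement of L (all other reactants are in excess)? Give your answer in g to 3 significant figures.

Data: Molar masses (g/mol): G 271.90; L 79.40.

n(G) = 48700 / 271.90 = 179.1 mol
n(L) = (3/2) × 179.1 = 268.7 mol
mass = 268.7 × 79.40 = 21330 g

21300 g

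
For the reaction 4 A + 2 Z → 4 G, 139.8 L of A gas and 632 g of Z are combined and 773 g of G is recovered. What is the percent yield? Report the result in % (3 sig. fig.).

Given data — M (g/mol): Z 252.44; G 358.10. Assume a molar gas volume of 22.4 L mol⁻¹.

43.1 %

n(A) = 139.8 / 22.4 = 6.241 mol
n(Z) = 632.0 / 252.44 = 2.504 mol
n/ν → A: 1.560, Z: 1.252; Z is limiting.
theoretical n(G) = (4/2) × 2.504 = 5.008 mol → 1793 g
% yield = 773 / 1793 × 100 = 43.11 %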